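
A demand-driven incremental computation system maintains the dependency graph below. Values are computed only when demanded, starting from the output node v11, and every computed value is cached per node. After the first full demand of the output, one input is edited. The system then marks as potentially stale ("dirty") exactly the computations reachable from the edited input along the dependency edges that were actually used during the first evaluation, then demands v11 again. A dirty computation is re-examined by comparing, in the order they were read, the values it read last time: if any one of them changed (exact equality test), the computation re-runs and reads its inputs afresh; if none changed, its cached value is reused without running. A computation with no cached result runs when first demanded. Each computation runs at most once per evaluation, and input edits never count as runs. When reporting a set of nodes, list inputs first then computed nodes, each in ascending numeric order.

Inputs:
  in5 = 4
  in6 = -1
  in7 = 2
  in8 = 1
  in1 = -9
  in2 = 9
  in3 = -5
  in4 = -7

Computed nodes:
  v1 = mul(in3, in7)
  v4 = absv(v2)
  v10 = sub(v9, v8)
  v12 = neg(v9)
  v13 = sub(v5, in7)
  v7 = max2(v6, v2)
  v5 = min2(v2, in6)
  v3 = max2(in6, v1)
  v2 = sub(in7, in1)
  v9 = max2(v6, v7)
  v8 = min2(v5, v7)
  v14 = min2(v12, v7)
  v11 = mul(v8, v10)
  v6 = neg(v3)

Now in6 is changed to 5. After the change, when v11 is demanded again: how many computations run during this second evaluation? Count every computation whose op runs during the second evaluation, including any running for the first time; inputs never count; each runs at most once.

First evaluation (everything demanded from the output):
  v1 = mul(-5, 2) = -10
  v2 = sub(2, -9) = 11
  v3 = max2(-1, -10) = -1
  v5 = min2(11, -1) = -1
  v6 = neg(-1) = 1
  v7 = max2(1, 11) = 11
  v8 = min2(-1, 11) = -1
  v9 = max2(1, 11) = 11
  v10 = sub(11, -1) = 12
  v11 = mul(-1, 12) = -12

Propagation after the edit:
  v3: runs — in6 -1->5; result 5.
  v5: runs — in6 -1->5; result 5.
  v6: runs — v3 -1->5; result -5.
  v7: runs — v6 1->-5; result 11 (same value as before).
  v8: runs — v5 -1->5; result 5.
  v9: runs — v6 1->-5; result 11 (same value as before).
  v10: runs — v8 -1->5; result 6.
  v11: runs — v8 -1->5; v10 12->6; result 30.

Computations that run: v3, v5, v6, v7, v8, v9, v10, v11 — 8 in total.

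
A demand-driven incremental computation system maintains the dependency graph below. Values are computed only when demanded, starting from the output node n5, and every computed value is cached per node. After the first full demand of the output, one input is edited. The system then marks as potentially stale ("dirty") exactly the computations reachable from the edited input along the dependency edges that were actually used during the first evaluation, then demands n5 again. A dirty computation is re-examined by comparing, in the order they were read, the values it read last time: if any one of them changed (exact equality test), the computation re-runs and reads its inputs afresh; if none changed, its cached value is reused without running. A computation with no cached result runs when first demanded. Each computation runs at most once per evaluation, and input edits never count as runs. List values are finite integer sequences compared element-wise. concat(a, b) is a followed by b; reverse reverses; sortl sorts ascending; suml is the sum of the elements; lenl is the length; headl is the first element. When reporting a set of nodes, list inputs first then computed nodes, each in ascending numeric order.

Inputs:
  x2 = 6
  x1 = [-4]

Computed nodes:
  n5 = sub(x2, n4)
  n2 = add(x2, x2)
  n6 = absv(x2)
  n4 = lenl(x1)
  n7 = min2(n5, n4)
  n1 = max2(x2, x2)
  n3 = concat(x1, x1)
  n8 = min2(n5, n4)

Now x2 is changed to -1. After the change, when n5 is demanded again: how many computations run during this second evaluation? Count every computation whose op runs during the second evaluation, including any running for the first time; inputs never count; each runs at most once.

First evaluation (everything demanded from the output):
  n4 = lenl([-4]) = 1
  n5 = sub(6, 1) = 5

Propagation after the edit:
  n5: runs — x2 6->-1; result -2.

Computations that run: n5 — 1 in total.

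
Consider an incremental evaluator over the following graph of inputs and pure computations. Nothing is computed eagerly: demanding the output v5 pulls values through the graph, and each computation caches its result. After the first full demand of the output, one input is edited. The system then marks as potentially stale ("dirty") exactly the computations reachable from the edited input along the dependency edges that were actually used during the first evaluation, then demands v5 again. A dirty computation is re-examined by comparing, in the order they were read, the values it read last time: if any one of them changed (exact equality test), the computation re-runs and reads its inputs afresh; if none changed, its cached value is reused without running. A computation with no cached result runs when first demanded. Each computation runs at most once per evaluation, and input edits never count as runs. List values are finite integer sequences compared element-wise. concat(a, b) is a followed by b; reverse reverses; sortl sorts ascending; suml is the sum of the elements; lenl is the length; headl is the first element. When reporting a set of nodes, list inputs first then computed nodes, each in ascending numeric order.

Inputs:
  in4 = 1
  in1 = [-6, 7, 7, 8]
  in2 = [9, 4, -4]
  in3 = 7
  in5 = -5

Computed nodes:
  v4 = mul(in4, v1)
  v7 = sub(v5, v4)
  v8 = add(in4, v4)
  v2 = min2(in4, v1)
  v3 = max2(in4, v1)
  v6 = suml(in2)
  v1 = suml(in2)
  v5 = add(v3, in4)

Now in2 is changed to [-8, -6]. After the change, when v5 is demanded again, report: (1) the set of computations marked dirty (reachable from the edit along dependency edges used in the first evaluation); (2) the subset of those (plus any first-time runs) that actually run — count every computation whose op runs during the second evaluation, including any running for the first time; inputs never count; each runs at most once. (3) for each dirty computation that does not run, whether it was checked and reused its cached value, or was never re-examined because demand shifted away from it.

Dirty set: v1, v3, v5.
Run set: v1, v3, v5 (3 run).
All dirty computations ended up running.

Initial pass — values computed on the first demand:
  v1 = suml([9, 4, -4]) = 9
  v3 = max2(1, 9) = 9
  v5 = add(9, 1) = 10

Second demand — change propagation:
  v1: re-runs because in2 [9, 4, -4]->[-8, -6]; new result -14.
  v3: re-runs because v1 9->-14; new result 1.
  v5: re-runs because v3 9->1; new result 2.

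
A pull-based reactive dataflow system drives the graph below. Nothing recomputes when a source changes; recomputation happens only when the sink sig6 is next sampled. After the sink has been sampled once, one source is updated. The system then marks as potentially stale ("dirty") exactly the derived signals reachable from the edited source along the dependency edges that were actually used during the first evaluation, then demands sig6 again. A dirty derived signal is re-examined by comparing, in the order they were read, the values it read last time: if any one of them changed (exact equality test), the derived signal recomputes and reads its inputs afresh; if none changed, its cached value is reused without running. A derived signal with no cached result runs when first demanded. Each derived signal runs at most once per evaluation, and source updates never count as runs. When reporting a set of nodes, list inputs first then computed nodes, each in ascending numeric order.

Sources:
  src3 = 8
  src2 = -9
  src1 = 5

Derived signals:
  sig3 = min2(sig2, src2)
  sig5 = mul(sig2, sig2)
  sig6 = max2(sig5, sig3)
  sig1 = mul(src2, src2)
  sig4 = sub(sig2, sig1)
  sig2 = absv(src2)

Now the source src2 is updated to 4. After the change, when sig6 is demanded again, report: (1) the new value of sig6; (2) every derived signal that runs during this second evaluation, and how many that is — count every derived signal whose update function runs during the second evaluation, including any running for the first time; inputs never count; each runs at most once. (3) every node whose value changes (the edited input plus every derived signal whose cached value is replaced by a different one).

New value of sig6: 16.
Derived signals that run: sig2, sig3, sig5, sig6 — 4 in total.
Values that change: src2, sig2, sig3, sig5, sig6.

First evaluation (everything demanded from the output):
  sig2 = absv(-9) = 9
  sig3 = min2(9, -9) = -9
  sig5 = mul(9, 9) = 81
  sig6 = max2(81, -9) = 81

Propagation after the edit:
  sig2: runs — src2 -9->4; result 4.
  sig3: runs — sig2 9->4; src2 -9->4; result 4.
  sig5: runs — sig2 9->4; sig2 9->4; result 16.
  sig6: runs — sig5 81->16; sig3 -9->4; result 16.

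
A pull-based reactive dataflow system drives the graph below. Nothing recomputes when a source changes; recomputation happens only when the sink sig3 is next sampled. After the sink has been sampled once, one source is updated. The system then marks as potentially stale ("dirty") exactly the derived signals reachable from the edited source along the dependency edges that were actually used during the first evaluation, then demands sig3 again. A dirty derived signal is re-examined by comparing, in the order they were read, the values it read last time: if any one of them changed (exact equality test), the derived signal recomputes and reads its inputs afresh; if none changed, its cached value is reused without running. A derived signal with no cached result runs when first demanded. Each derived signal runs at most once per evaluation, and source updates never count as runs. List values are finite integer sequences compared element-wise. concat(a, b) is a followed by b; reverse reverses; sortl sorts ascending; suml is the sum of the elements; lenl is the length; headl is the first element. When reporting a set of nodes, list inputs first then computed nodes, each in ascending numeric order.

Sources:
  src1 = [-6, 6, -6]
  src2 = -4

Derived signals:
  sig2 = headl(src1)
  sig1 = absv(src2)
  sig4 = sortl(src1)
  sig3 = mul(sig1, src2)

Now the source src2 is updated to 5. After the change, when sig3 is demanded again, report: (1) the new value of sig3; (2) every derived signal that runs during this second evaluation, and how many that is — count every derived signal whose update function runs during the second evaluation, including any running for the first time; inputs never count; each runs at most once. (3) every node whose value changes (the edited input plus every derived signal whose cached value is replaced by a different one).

New value of sig3: 25.
Derived signals that run: sig1, sig3 — 2 in total.
Values that change: src2, sig1, sig3.

First evaluation (everything demanded from the output):
  sig1 = absv(-4) = 4
  sig3 = mul(4, -4) = -16

Propagation after the edit:
  sig1: runs — src2 -4->5; result 5.
  sig3: runs — sig1 4->5; src2 -4->5; result 25.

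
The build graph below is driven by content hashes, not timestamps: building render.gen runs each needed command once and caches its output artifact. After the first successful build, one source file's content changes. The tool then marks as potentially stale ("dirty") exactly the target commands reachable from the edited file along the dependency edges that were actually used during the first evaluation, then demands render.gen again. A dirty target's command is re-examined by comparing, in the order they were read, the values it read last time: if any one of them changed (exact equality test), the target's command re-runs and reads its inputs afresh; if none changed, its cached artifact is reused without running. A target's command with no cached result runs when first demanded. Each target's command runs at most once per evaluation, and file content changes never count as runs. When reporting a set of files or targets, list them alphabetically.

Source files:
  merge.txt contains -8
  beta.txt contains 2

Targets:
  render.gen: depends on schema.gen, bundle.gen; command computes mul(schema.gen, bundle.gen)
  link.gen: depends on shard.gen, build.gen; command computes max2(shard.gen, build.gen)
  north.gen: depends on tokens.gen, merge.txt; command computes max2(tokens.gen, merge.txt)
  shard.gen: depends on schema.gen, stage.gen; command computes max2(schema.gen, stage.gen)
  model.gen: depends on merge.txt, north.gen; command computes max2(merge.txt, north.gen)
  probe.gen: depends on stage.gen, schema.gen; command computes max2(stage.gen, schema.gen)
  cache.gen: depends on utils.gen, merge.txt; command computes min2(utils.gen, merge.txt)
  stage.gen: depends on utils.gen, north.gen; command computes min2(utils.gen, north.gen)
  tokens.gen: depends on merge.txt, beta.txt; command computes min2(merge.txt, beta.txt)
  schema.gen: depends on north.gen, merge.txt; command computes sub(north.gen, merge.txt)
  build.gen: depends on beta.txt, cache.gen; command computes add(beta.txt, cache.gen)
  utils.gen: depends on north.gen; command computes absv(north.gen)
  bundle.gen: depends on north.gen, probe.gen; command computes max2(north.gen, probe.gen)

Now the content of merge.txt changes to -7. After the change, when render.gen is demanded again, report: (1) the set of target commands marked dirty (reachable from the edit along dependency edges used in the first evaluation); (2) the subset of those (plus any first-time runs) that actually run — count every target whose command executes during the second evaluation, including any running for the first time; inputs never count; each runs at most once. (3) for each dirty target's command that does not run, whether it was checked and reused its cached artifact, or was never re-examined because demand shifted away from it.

Initial pass — values computed on the first demand:
  tokens.gen = min2(-8, 2) = -8
  north.gen = max2(-8, -8) = -8
  schema.gen = sub(-8, -8) = 0
  utils.gen = absv(-8) = 8
  stage.gen = min2(8, -8) = -8
  probe.gen = max2(-8, 0) = 0
  bundle.gen = max2(-8, 0) = 0
  render.gen = mul(0, 0) = 0

Second demand — change propagation:
  tokens.gen: re-runs because merge.txt -8->-7; new result -7.
  north.gen: re-runs because tokens.gen -8->-7; merge.txt -8->-7; new result -7.
  schema.gen: re-runs because north.gen -8->-7; merge.txt -8->-7; new result 0 (unchanged).
  utils.gen: re-runs because north.gen -8->-7; new result 7.
  stage.gen: re-runs because utils.gen 8->7; north.gen -8->-7; new result -7.
  probe.gen: re-runs because stage.gen -8->-7; new result 0 (unchanged).
  bundle.gen: re-runs because north.gen -8->-7; new result 0 (unchanged).
  render.gen: re-examined; everything it read last time is the same (schema.gen unchanged, bundle.gen unchanged) — cache 0 kept, no run.

The important point: at render.gen every value read last time is unchanged, so the dirty flag clears without a run.

Dirty set: bundle.gen, north.gen, probe.gen, render.gen, schema.gen, stage.gen, tokens.gen, utils.gen.
Run set: bundle.gen, north.gen, probe.gen, schema.gen, stage.gen, tokens.gen, utils.gen (7 run).
Re-examined without running (cache reused): render.gen.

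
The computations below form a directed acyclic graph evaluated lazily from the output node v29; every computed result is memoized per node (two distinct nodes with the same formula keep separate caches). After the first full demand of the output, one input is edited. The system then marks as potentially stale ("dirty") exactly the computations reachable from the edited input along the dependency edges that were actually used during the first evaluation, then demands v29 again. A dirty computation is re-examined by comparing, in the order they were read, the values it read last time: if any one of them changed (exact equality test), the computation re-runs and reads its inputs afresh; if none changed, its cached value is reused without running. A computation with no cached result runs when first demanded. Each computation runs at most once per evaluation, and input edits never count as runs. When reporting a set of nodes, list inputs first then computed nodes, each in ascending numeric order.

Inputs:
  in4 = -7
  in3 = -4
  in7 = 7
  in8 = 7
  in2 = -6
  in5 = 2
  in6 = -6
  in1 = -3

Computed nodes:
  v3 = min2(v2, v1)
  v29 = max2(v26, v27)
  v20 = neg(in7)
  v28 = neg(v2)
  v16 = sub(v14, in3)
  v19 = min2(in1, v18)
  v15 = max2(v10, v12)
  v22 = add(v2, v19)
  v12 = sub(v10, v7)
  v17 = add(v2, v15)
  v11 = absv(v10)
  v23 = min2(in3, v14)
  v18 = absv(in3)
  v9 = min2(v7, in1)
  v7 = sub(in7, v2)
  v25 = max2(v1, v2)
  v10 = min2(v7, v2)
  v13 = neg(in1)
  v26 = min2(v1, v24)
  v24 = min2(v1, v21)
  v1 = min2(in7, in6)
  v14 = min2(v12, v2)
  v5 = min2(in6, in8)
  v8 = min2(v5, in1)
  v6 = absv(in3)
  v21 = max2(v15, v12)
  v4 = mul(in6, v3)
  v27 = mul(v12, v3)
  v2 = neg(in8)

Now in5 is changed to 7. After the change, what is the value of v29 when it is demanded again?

Demanding v29 again yields 147.
Note the shortcut — nothing in the graph depends on in5 at all, so no recomputation happens.

First demand of the output computes:
  v1 = min2(7, -6) = -6
  v2 = neg(7) = -7
  v3 = min2(-7, -6) = -7
  v7 = sub(7, -7) = 14
  v10 = min2(14, -7) = -7
  v12 = sub(-7, 14) = -21
  v15 = max2(-7, -21) = -7
  v21 = max2(-7, -21) = -7
  v24 = min2(-6, -7) = -7
  v26 = min2(-6, -7) = -7
  v27 = mul(-21, -7) = 147
  v29 = max2(-7, 147) = 147

After the edit, cleaning proceeds:
  no node depends on in5 at all; the second demand re-runs nothing.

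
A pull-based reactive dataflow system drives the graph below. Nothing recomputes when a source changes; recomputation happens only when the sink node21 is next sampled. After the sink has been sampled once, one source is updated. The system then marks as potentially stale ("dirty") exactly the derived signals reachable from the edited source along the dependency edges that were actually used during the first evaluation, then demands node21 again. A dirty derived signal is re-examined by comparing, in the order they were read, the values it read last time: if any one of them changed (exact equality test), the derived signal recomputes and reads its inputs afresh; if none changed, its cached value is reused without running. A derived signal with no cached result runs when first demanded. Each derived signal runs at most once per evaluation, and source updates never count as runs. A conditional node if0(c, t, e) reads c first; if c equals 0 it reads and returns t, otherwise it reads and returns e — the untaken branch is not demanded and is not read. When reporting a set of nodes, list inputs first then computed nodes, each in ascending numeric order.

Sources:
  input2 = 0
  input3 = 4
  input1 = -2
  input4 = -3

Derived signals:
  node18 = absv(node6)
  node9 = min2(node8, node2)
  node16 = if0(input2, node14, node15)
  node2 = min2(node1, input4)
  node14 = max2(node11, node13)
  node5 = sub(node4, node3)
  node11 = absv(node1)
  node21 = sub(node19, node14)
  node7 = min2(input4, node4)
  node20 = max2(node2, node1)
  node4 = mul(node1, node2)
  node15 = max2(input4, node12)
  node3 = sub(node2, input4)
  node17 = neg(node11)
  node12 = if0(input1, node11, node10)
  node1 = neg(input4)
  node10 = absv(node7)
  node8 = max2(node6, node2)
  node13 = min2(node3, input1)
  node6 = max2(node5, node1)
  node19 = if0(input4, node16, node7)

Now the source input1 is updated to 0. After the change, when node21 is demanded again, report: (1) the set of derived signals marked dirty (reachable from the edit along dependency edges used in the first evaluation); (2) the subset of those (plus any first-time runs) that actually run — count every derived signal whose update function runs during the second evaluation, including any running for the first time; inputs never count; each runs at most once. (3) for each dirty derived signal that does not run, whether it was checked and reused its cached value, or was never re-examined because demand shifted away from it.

Marked dirty: node13, node14, node21.
Derived signals that run: node13, node14 — 2 in total.
Checked but reused from cache: node21.
Key observation: the change is absorbed at node14 — it re-runs but produces the same value, and the output's value is unchanged.

First evaluation (everything demanded from the output):
  node1 = neg(-3) = 3
  node2 = min2(3, -3) = -3
  node3 = sub(-3, -3) = 0
  node4 = mul(3, -3) = -9
  node7 = min2(-3, -9) = -9
  node11 = absv(3) = 3
  node13 = min2(0, -2) = -2
  node14 = max2(3, -2) = 3
  node19 = if0(input4=-3 -> else branch node7) = -9
  node21 = sub(-9, 3) = -12

Propagation after the edit:
  node13: runs — input1 -2->0; result 0.
  node14: runs — node13 -2->0; result 3 (same value as before).
  node21: checked — values it read are unchanged (node19 unchanged, node14 unchanged); reused cached -12 without running.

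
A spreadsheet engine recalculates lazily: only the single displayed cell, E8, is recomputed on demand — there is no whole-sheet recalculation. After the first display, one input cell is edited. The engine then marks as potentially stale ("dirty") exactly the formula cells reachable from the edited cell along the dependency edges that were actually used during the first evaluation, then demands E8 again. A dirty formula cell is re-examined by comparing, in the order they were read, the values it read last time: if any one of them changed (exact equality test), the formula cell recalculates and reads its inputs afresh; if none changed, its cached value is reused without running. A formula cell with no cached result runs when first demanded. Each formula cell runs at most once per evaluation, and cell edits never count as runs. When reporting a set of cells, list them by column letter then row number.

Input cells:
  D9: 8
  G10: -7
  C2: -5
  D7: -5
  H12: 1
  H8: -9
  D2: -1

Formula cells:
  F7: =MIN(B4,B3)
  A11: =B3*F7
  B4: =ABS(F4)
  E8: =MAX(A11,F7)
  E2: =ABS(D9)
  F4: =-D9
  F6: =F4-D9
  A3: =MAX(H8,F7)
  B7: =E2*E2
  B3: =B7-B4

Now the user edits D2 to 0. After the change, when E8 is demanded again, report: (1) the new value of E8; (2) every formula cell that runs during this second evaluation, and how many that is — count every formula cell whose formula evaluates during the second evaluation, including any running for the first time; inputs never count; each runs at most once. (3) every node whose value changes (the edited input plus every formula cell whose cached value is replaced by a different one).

First evaluation (everything demanded from the output):
  E2 = ABS(8) = 8
  B7 = 8 * 8 = 64
  F4 = -(8) = -8
  B4 = ABS(-8) = 8
  B3 = 64 - 8 = 56
  F7 = MIN(8, 56) = 8
  A11 = 56 * 8 = 448
  E8 = MAX(448, 8) = 448

Propagation after the edit:
  D2 feeds no computation that the output demands — nothing is marked dirty and nothing runs.

Key observation: D2 is never demanded by the output, so the edit triggers no recomputation at all.

New value of E8: 448.
Formula cells that run: none — 0 in total.
Values that change: D2.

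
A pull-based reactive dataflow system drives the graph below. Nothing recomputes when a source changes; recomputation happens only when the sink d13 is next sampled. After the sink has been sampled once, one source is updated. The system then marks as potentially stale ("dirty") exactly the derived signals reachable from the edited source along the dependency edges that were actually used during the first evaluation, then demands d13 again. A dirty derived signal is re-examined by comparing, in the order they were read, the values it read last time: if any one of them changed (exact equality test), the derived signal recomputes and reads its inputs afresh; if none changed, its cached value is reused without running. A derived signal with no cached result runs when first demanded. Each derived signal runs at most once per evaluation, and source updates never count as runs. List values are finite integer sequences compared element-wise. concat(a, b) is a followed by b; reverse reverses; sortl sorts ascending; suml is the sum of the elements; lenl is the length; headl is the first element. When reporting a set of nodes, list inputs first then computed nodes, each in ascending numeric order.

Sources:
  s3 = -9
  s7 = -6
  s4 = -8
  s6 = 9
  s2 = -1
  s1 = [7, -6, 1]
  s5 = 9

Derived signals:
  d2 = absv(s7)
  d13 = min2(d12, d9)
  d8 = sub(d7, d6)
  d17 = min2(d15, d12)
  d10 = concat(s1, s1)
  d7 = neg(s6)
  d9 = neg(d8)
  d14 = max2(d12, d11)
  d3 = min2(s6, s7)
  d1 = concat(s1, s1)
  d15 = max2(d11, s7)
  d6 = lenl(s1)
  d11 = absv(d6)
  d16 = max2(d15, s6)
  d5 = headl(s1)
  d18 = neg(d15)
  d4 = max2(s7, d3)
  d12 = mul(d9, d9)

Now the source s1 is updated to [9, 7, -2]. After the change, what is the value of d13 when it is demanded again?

New value of d13: 12.
Key observation: the change is absorbed at d6 — it re-runs but produces the same value, and the output's value is unchanged.

First evaluation (everything demanded from the output):
  d6 = lenl([7, -6, 1]) = 3
  d7 = neg(9) = -9
  d8 = sub(-9, 3) = -12
  d9 = neg(-12) = 12
  d12 = mul(12, 12) = 144
  d13 = min2(144, 12) = 12

Propagation after the edit:
  d6: runs — s1 [7, -6, 1]->[9, 7, -2]; result 3 (same value as before).
  d8: checked — values it read are unchanged (d7 unchanged, d6 unchanged); reused cached -12 without running.
  d9: checked — values it read are unchanged (d8 unchanged); reused cached 12 without running.
  d12: checked — values it read are unchanged (d9 unchanged, d9 unchanged); reused cached 144 without running.
  d13: checked — values it read are unchanged (d12 unchanged, d9 unchanged); reused cached 12 without running.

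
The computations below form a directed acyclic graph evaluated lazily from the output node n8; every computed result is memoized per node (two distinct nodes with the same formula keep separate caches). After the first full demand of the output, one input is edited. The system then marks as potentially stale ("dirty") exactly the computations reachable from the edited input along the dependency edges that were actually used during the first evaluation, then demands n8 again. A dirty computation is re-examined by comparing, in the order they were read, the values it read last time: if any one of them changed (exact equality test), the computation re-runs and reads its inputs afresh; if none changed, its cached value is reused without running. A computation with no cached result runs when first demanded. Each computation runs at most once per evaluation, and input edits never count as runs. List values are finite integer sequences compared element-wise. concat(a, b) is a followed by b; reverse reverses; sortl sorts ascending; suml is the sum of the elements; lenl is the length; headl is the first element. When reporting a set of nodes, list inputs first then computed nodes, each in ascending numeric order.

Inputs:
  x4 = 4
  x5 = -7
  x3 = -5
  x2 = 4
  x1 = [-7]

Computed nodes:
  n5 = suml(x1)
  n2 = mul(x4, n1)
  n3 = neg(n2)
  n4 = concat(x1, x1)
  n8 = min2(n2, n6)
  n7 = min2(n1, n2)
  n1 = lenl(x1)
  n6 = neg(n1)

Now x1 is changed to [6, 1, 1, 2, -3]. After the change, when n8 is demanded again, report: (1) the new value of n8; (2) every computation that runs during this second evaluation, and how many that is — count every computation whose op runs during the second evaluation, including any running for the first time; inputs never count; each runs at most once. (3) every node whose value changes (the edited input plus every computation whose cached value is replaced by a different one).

Demanding n8 again yields -5.
4 computations run: n1, n2, n6, n8.
The nodes whose values change: x1, n1, n2, n6, n8.

First demand of the output computes:
  n1 = lenl([-7]) = 1
  n2 = mul(4, 1) = 4
  n6 = neg(1) = -1
  n8 = min2(4, -1) = -1

After the edit, cleaning proceeds:
  n1: a read changed (x1 [-7]->[6, 1, 1, 2, -3]) — executes, giving 5.
  n2: a read changed (n1 1->5) — executes, giving 20.
  n6: a read changed (n1 1->5) — executes, giving -5.
  n8: a read changed (n2 4->20; n6 -1->-5) — executes, giving -5.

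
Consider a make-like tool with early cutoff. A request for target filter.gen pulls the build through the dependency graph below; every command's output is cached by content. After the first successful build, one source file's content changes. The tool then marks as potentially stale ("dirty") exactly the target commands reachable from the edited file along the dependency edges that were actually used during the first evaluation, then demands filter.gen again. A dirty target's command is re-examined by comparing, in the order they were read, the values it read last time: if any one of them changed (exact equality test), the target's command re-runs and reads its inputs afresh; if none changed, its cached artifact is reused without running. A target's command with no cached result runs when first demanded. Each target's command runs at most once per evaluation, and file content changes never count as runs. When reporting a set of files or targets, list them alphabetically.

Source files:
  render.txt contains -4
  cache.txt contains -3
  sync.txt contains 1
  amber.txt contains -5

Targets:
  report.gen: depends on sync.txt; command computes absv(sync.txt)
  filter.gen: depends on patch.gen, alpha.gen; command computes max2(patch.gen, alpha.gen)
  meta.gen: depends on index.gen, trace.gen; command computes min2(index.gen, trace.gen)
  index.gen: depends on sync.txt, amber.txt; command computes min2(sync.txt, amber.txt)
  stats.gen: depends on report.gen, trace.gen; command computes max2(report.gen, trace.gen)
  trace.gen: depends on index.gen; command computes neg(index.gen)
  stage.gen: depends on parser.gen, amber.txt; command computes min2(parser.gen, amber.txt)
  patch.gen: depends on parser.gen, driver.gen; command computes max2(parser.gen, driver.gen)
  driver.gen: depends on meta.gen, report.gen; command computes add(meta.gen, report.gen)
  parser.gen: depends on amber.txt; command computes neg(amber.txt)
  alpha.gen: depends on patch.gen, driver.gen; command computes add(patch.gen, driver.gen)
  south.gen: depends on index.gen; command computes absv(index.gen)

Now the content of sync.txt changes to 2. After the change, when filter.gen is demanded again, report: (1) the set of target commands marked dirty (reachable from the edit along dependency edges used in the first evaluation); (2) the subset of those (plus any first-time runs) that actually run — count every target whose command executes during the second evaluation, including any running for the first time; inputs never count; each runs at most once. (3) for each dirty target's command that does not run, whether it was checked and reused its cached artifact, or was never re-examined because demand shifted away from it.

The edit dirties: alpha.gen, driver.gen, filter.gen, index.gen, meta.gen, patch.gen, report.gen, trace.gen.
6 target commands run: alpha.gen, driver.gen, filter.gen, index.gen, patch.gen, report.gen.
Cache hits after checking: meta.gen, trace.gen.
Note where the cutoff bites: trace.gen is checked, finds nothing changed, and keeps its cache.

First demand of the output computes:
  index.gen = min2(1, -5) = -5
  parser.gen = neg(-5) = 5
  report.gen = absv(1) = 1
  trace.gen = neg(-5) = 5
  meta.gen = min2(-5, 5) = -5
  driver.gen = add(-5, 1) = -4
  patch.gen = max2(5, -4) = 5
  alpha.gen = add(5, -4) = 1
  filter.gen = max2(5, 1) = 5

After the edit, cleaning proceeds:
  index.gen: a read changed (sync.txt 1->2) — executes, giving -5 — identical to its old value.
  report.gen: a read changed (sync.txt 1->2) — executes, giving 2.
  trace.gen: dirty, but its reads are unchanged (index.gen unchanged); cached 5 stands.
  meta.gen: dirty, but its reads are unchanged (index.gen unchanged, trace.gen unchanged); cached -5 stands.
  driver.gen: a read changed (report.gen 1->2) — executes, giving -3.
  patch.gen: a read changed (driver.gen -4->-3) — executes, giving 5 — identical to its old value.
  alpha.gen: a read changed (driver.gen -4->-3) — executes, giving 2.
  filter.gen: a read changed (alpha.gen 1->2) — executes, giving 5 — identical to its old value.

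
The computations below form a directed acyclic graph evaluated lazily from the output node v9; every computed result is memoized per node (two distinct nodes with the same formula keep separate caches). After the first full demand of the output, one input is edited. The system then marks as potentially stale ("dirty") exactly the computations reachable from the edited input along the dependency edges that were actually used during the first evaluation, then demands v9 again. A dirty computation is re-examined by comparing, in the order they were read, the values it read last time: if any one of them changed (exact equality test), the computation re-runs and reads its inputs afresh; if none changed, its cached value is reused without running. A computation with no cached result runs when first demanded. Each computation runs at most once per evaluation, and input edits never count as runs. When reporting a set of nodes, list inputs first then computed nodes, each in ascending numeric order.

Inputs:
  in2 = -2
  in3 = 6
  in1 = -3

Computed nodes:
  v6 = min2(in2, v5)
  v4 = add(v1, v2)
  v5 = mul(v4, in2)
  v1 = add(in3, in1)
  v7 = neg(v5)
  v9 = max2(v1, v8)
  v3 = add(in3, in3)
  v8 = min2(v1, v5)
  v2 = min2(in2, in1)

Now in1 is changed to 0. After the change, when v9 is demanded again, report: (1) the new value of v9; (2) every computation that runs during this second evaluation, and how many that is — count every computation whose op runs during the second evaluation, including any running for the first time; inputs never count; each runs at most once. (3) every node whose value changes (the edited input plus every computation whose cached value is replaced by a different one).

Demanding v9 again yields 6.
6 computations run: v1, v2, v4, v5, v8, v9.
The nodes whose values change: in1, v1, v2, v4, v5, v8, v9.

First demand of the output computes:
  v1 = add(6, -3) = 3
  v2 = min2(-2, -3) = -3
  v4 = add(3, -3) = 0
  v5 = mul(0, -2) = 0
  v8 = min2(3, 0) = 0
  v9 = max2(3, 0) = 3

After the edit, cleaning proceeds:
  v1: a read changed (in1 -3->0) — executes, giving 6.
  v2: a read changed (in1 -3->0) — executes, giving -2.
  v4: a read changed (v1 3->6; v2 -3->-2) — executes, giving 4.
  v5: a read changed (v4 0->4) — executes, giving -8.
  v8: a read changed (v1 3->6; v5 0->-8) — executes, giving -8.
  v9: a read changed (v1 3->6; v8 0->-8) — executes, giving 6.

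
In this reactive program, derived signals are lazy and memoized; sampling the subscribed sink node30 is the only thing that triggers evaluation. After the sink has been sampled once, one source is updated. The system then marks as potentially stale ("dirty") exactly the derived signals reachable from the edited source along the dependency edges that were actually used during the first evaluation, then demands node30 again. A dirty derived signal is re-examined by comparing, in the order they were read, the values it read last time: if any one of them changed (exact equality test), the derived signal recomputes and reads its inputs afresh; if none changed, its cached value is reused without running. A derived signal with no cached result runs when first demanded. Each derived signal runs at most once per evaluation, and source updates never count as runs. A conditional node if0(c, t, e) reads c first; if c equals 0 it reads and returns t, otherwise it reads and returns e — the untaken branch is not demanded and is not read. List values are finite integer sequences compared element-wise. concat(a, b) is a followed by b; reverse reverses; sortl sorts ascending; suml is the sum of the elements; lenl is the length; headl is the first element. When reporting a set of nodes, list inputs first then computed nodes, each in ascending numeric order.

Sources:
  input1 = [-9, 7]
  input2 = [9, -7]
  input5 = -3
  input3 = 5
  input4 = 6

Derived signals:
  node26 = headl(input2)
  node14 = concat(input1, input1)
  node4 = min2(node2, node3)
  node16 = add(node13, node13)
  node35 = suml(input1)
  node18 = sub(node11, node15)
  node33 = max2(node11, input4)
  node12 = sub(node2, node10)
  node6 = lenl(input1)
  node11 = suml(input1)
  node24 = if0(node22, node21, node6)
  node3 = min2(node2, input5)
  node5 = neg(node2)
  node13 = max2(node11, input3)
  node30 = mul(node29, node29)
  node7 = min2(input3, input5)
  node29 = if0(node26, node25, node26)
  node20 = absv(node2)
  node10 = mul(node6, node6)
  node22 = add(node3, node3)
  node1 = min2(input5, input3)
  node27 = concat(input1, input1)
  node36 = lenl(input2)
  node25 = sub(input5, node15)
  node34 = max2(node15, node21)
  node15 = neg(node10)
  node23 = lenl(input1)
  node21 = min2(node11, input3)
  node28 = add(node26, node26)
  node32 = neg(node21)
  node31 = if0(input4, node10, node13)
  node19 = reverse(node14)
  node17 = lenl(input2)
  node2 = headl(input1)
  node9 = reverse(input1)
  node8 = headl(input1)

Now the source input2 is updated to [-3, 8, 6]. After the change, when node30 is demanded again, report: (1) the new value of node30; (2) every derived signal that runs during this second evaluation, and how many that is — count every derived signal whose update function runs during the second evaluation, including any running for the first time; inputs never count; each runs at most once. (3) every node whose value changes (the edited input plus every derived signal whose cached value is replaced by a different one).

Demanding node30 again yields 9.
3 derived signals run: node26, node29, node30.
The nodes whose values change: input2, node26, node29, node30.

First demand of the output computes:
  node26 = headl([9, -7]) = 9
  node29 = if0(node26=9 -> else branch node26) = 9
  node30 = mul(9, 9) = 81

After the edit, cleaning proceeds:
  node26: a read changed (input2 [9, -7]->[-3, 8, 6]) — executes, giving -3.
  node29: a read changed (node26 9->-3; node26 9->-3) — executes, giving -3.
  node30: a read changed (node29 9->-3; node29 9->-3) — executes, giving 9.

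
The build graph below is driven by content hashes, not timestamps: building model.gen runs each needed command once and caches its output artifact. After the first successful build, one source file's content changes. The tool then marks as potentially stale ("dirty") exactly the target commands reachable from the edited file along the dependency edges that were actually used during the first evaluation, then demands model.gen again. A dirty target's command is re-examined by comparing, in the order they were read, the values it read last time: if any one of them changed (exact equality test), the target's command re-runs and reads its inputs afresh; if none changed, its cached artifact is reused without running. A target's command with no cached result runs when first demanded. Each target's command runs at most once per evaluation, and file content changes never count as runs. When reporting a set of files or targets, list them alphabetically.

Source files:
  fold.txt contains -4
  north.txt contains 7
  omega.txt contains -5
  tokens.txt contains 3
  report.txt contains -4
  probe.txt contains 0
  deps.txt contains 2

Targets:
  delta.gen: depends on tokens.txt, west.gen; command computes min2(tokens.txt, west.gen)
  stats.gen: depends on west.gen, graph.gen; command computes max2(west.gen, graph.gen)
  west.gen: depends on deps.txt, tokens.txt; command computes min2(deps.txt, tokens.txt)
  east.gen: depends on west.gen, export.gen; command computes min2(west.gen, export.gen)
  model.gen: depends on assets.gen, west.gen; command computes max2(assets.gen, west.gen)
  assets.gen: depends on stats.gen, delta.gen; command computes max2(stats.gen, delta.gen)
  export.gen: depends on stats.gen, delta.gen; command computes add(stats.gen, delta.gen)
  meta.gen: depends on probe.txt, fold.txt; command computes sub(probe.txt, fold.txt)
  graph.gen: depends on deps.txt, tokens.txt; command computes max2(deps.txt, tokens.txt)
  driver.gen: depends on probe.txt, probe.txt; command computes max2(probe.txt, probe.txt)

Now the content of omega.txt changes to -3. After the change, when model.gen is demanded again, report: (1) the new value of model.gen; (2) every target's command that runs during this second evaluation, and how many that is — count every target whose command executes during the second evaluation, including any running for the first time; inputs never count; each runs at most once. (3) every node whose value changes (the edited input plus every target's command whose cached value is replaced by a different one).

model.gen now evaluates to 3.
Run set: none (0 run).
Changed values: omega.txt.
The important point: nothing the output needs ever reads omega.txt, so the edit is invisible to it.

Initial pass — values computed on the first demand:
  graph.gen = max2(2, 3) = 3
  west.gen = min2(2, 3) = 2
  delta.gen = min2(3, 2) = 2
  stats.gen = max2(2, 3) = 3
  assets.gen = max2(3, 2) = 3
  model.gen = max2(3, 2) = 3

Second demand — change propagation:
  no demanded computation ever read omega.txt, so the edit dirties nothing and nothing runs.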